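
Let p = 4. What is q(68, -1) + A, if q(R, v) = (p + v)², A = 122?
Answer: 131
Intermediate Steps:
q(R, v) = (4 + v)²
q(68, -1) + A = (4 - 1)² + 122 = 3² + 122 = 9 + 122 = 131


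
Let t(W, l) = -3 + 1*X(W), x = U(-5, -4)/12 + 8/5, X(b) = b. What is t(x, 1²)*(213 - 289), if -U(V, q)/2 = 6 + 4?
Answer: 3496/15 ≈ 233.07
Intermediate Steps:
U(V, q) = -20 (U(V, q) = -2*(6 + 4) = -2*10 = -20)
x = -1/15 (x = -20/12 + 8/5 = -20*1/12 + 8*(⅕) = -5/3 + 8/5 = -1/15 ≈ -0.066667)
t(W, l) = -3 + W (t(W, l) = -3 + 1*W = -3 + W)
t(x, 1²)*(213 - 289) = (-3 - 1/15)*(213 - 289) = -46/15*(-76) = 3496/15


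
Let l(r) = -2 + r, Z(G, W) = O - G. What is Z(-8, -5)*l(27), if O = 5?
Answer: 325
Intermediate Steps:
Z(G, W) = 5 - G
Z(-8, -5)*l(27) = (5 - 1*(-8))*(-2 + 27) = (5 + 8)*25 = 13*25 = 325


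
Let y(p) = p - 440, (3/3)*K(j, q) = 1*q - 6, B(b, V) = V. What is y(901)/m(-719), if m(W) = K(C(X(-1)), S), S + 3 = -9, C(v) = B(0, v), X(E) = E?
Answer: -461/18 ≈ -25.611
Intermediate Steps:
C(v) = v
S = -12 (S = -3 - 9 = -12)
K(j, q) = -6 + q (K(j, q) = 1*q - 6 = q - 6 = -6 + q)
m(W) = -18 (m(W) = -6 - 12 = -18)
y(p) = -440 + p
y(901)/m(-719) = (-440 + 901)/(-18) = 461*(-1/18) = -461/18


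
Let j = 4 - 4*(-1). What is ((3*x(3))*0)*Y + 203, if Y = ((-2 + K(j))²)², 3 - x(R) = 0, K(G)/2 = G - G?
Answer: 203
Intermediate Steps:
j = 8 (j = 4 + 4 = 8)
K(G) = 0 (K(G) = 2*(G - G) = 2*0 = 0)
x(R) = 3 (x(R) = 3 - 1*0 = 3 + 0 = 3)
Y = 16 (Y = ((-2 + 0)²)² = ((-2)²)² = 4² = 16)
((3*x(3))*0)*Y + 203 = ((3*3)*0)*16 + 203 = (9*0)*16 + 203 = 0*16 + 203 = 0 + 203 = 203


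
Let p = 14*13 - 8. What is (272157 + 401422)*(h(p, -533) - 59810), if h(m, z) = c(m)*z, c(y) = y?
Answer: -102755823608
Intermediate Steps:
p = 174 (p = 182 - 8 = 174)
h(m, z) = m*z
(272157 + 401422)*(h(p, -533) - 59810) = (272157 + 401422)*(174*(-533) - 59810) = 673579*(-92742 - 59810) = 673579*(-152552) = -102755823608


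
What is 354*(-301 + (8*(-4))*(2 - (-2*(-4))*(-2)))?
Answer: -310458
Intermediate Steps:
354*(-301 + (8*(-4))*(2 - (-2*(-4))*(-2))) = 354*(-301 - 32*(2 - 8*(-2))) = 354*(-301 - 32*(2 - 1*(-16))) = 354*(-301 - 32*(2 + 16)) = 354*(-301 - 32*18) = 354*(-301 - 576) = 354*(-877) = -310458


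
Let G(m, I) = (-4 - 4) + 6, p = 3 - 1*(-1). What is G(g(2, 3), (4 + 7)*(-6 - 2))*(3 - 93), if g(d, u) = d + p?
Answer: 180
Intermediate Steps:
p = 4 (p = 3 + 1 = 4)
g(d, u) = 4 + d (g(d, u) = d + 4 = 4 + d)
G(m, I) = -2 (G(m, I) = -8 + 6 = -2)
G(g(2, 3), (4 + 7)*(-6 - 2))*(3 - 93) = -2*(3 - 93) = -2*(-90) = 180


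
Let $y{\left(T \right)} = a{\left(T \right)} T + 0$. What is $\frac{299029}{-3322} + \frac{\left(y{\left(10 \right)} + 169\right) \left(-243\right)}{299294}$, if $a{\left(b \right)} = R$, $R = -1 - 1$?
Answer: $- \frac{22404466295}{248563667} \approx -90.136$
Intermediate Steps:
$R = -2$ ($R = -1 - 1 = -2$)
$a{\left(b \right)} = -2$
$y{\left(T \right)} = - 2 T$ ($y{\left(T \right)} = - 2 T + 0 = - 2 T$)
$\frac{299029}{-3322} + \frac{\left(y{\left(10 \right)} + 169\right) \left(-243\right)}{299294} = \frac{299029}{-3322} + \frac{\left(\left(-2\right) 10 + 169\right) \left(-243\right)}{299294} = 299029 \left(- \frac{1}{3322}\right) + \left(-20 + 169\right) \left(-243\right) \frac{1}{299294} = - \frac{299029}{3322} + 149 \left(-243\right) \frac{1}{299294} = - \frac{299029}{3322} - \frac{36207}{299294} = - \frac{22404466295}{248563667}$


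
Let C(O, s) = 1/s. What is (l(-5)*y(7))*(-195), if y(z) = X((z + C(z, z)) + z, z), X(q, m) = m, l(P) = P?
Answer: 6825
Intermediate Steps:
C(O, s) = 1/s
y(z) = z
(l(-5)*y(7))*(-195) = -5*7*(-195) = -35*(-195) = 6825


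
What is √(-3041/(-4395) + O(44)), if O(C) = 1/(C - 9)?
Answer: √681936990/30765 ≈ 0.84882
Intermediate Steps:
O(C) = 1/(-9 + C)
√(-3041/(-4395) + O(44)) = √(-3041/(-4395) + 1/(-9 + 44)) = √(-3041*(-1/4395) + 1/35) = √(3041/4395 + 1/35) = √(22166/30765) = √681936990/30765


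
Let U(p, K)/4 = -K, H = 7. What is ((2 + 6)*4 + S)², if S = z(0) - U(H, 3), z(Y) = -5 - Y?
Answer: 1521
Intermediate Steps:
U(p, K) = -4*K (U(p, K) = 4*(-K) = -4*K)
S = 7 (S = (-5 - 1*0) - (-4)*3 = (-5 + 0) - 1*(-12) = -5 + 12 = 7)
((2 + 6)*4 + S)² = ((2 + 6)*4 + 7)² = (8*4 + 7)² = (32 + 7)² = 39² = 1521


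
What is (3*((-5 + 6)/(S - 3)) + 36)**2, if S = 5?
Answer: 5625/4 ≈ 1406.3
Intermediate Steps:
(3*((-5 + 6)/(S - 3)) + 36)**2 = (3*((-5 + 6)/(5 - 3)) + 36)**2 = (3*(1/2) + 36)**2 = (3/2 + 36)**2 = (75/2)**2 = 5625/4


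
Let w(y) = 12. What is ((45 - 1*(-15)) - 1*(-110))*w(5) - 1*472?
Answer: 1568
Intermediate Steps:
((45 - 1*(-15)) - 1*(-110))*w(5) - 1*472 = ((45 - 1*(-15)) - 1*(-110))*12 - 1*472 = ((45 + 15) + 110)*12 - 472 = (60 + 110)*12 - 472 = 170*12 - 472 = 2040 - 472 = 1568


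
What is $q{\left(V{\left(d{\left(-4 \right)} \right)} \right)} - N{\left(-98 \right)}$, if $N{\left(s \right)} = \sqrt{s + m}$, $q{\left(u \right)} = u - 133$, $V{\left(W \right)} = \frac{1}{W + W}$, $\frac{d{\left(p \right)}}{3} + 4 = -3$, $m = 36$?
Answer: $- \frac{5587}{42} - i \sqrt{62} \approx -133.02 - 7.874 i$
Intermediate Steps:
$d{\left(p \right)} = -21$ ($d{\left(p \right)} = -12 + 3 \left(-3\right) = -12 - 9 = -21$)
$V{\left(W \right)} = \frac{1}{2 W}$
$q{\left(u \right)} = -133 + u$ ($q{\left(u \right)} = u - 133 = -133 + u$)
$N{\left(s \right)} = \sqrt{36 + s}$ ($N{\left(s \right)} = \sqrt{s + 36} = \sqrt{36 + s}$)
$q{\left(V{\left(d{\left(-4 \right)} \right)} \right)} - N{\left(-98 \right)} = \left(-133 + \frac{1}{2 \left(-21\right)}\right) - \sqrt{36 - 98} = \left(-133 + \frac{1}{2} \left(- \frac{1}{21}\right)\right) - \sqrt{-62} = \left(-133 - \frac{1}{42}\right) - i \sqrt{62} = - \frac{5587}{42} - i \sqrt{62}$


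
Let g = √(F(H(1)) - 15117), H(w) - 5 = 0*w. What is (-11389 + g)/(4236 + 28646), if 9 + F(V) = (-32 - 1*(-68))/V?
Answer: -11389/32882 + I*√377970/164410 ≈ -0.34636 + 0.0037394*I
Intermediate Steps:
H(w) = 5 (H(w) = 5 + 0*w = 5 + 0 = 5)
F(V) = -9 + 36/V (F(V) = -9 + (-32 - 1*(-68))/V = -9 + (-32 + 68)/V = -9 + 36/V)
g = I*√377970/5 (g = √((-9 + 36/5) - 15117) = √(-9/5 - 15117) = √(-75594/5) = I*√377970/5 ≈ 122.96*I)
(-11389 + g)/(4236 + 28646) = (-11389 + I*√377970/5)/(4236 + 28646) = (-11389 + I*√377970/5)/32882 = (-11389 + I*√377970/5)*(1/32882) = -11389/32882 + I*√377970/164410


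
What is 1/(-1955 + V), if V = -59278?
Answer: -1/61233 ≈ -1.6331e-5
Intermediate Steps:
1/(-1955 + V) = 1/(-1955 - 59278) = 1/(-61233) = -1/61233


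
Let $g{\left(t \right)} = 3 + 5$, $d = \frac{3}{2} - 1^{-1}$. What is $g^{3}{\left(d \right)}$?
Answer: $512$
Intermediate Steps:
$d = \frac{1}{2}$ ($d = 3 \cdot \frac{1}{2} - 1 = \frac{3}{2} - 1 = \frac{1}{2} \approx 0.5$)
$g{\left(t \right)} = 8$
$g^{3}{\left(d \right)} = 8^{3} = 512$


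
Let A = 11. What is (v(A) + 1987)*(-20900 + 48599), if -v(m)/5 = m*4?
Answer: 48944133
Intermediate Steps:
v(m) = -20*m (v(m) = -5*m*4 = -20*m)
(v(A) + 1987)*(-20900 + 48599) = (-20*11 + 1987)*(-20900 + 48599) = (-220 + 1987)*27699 = 1767*27699 = 48944133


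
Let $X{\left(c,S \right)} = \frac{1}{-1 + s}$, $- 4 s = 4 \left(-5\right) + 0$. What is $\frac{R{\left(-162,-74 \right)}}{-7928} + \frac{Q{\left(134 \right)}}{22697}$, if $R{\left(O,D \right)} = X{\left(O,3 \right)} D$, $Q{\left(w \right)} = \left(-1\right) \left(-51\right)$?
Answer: $\frac{1648445}{359883632} \approx 0.0045805$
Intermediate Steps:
$s = 5$ ($s = - \frac{4 \left(-5\right) + 0}{4} = - \frac{-20 + 0}{4} = \left(- \frac{1}{4}\right) \left(-20\right) = 5$)
$Q{\left(w \right)} = 51$
$X{\left(c,S \right)} = \frac{1}{4}$ ($X{\left(c,S \right)} = \frac{1}{-1 + 5} = \frac{1}{4}$)
$R{\left(O,D \right)} = \frac{D}{4}$
$\frac{R{\left(-162,-74 \right)}}{-7928} + \frac{Q{\left(134 \right)}}{22697} = \frac{\frac{1}{4} \left(-74\right)}{-7928} + \frac{51}{22697} = \left(- \frac{37}{2}\right) \left(- \frac{1}{7928}\right) + 51 \cdot \frac{1}{22697} = \frac{37}{15856} + \frac{51}{22697} = \frac{1648445}{359883632}$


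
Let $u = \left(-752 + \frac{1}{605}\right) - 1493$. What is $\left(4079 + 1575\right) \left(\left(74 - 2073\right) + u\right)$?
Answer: $- \frac{1319756166}{55} \approx -2.3996 \cdot 10^{7}$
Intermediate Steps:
$u = - \frac{1358224}{605}$ ($u = \left(-752 + \frac{1}{605}\right) - 1493 = - \frac{454959}{605} - 1493 = - \frac{1358224}{605} \approx -2245.0$)
$\left(4079 + 1575\right) \left(\left(74 - 2073\right) + u\right) = \left(4079 + 1575\right) \left(\left(74 - 2073\right) - \frac{1358224}{605}\right) = 5654 \left(-1999 - \frac{1358224}{605}\right) = 5654 \left(- \frac{2567619}{605}\right) = - \frac{1319756166}{55}$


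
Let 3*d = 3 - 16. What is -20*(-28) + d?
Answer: 1667/3 ≈ 555.67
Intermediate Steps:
d = -13/3 (d = (3 - 16)/3 = (⅓)*(-13) = -13/3 ≈ -4.3333)
-20*(-28) + d = -20*(-28) - 13/3 = 560 - 13/3 = 1667/3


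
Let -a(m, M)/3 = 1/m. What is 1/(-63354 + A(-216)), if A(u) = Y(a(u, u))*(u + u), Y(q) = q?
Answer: -1/63360 ≈ -1.5783e-5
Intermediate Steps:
a(m, M) = -3/m
A(u) = -6 (A(u) = (-3/u)*(u + u) = (-3/u)*(2*u) = -6)
1/(-63354 + A(-216)) = 1/(-63354 - 6) = 1/(-63360) = -1/63360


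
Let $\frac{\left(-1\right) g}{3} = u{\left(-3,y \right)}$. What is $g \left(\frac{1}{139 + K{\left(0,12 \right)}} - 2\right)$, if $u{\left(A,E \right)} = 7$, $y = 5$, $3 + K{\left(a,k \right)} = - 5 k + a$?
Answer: $\frac{3171}{76} \approx 41.724$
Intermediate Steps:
$K{\left(a,k \right)} = -3 + a - 5 k$ ($K{\left(a,k \right)} = -3 + \left(- 5 k + a\right) = -3 + \left(a - 5 k\right) = -3 + a - 5 k$)
$g = -21$ ($g = \left(-3\right) 7 = -21$)
$g \left(\frac{1}{139 + K{\left(0,12 \right)}} - 2\right) = - 21 \left(\frac{1}{139 - 63} - 2\right) = - 21 \left(\frac{1}{76} - 2\right) = \left(-21\right) \left(- \frac{151}{76}\right) = \frac{3171}{76}$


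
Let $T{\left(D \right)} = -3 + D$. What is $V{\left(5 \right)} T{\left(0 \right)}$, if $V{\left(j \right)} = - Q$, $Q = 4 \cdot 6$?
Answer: $72$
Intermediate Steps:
$Q = 24$
$V{\left(j \right)} = -24$ ($V{\left(j \right)} = \left(-1\right) 24 = -24$)
$V{\left(5 \right)} T{\left(0 \right)} = - 24 \left(-3 + 0\right) = \left(-24\right) \left(-3\right) = 72$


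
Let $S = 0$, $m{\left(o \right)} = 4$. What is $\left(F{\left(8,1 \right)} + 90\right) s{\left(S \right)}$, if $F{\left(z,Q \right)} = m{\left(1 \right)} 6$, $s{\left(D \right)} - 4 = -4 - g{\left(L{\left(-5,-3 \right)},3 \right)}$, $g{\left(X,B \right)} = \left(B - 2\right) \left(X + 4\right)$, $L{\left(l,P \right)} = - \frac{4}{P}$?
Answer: $-608$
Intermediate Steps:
$g{\left(X,B \right)} = \left(-2 + B\right) \left(4 + X\right)$
$s{\left(D \right)} = - \frac{16}{3}$ ($s{\left(D \right)} = 4 - \left(-4 + 12 - \frac{4}{-3}\right) = 4 - \left(8 - - \frac{4}{3}\right) = 4 - \left(8 + \frac{4}{3}\right) = 4 - \frac{28}{3} = - \frac{16}{3}$)
$F{\left(z,Q \right)} = 24$ ($F{\left(z,Q \right)} = 4 \cdot 6 = 24$)
$\left(F{\left(8,1 \right)} + 90\right) s{\left(S \right)} = \left(24 + 90\right) \left(- \frac{16}{3}\right) = 114 \left(- \frac{16}{3}\right) = -608$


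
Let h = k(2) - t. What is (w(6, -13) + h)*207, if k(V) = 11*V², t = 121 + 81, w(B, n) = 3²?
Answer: -30843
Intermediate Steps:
w(B, n) = 9
t = 202
h = -158 (h = 11*2² - 1*202 = 11*4 - 202 = 44 - 202 = -158)
(w(6, -13) + h)*207 = (9 - 158)*207 = -149*207 = -30843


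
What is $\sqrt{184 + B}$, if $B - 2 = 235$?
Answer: $\sqrt{421} \approx 20.518$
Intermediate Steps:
$B = 237$ ($B = 2 + 235 = 237$)
$\sqrt{184 + B} = \sqrt{184 + 237} = \sqrt{421}$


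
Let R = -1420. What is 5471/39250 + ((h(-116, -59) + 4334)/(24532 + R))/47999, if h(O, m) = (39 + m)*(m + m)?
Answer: 1517383097437/10885525213500 ≈ 0.13939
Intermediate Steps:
h(O, m) = 2*m*(39 + m) (h(O, m) = (39 + m)*(2*m) = 2*m*(39 + m))
5471/39250 + ((h(-116, -59) + 4334)/(24532 + R))/47999 = 5471/39250 + ((2*(-59)*(39 - 59) + 4334)/(24532 - 1420))/47999 = 5471*(1/39250) + ((2*(-59)*(-20) + 4334)/23112)*(1/47999) = 5471/39250 + ((2360 + 4334)*(1/23112))*(1/47999) = 5471/39250 + (6694*(1/23112))*(1/47999) = 5471/39250 + (3347/11556)*(1/47999) = 5471/39250 + 3347/554676444 = 1517383097437/10885525213500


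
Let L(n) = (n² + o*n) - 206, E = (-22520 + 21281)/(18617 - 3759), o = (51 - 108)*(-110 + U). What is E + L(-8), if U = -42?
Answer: -1031948771/14858 ≈ -69454.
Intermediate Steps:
o = 8664 (o = (51 - 108)*(-110 - 42) = -57*(-152) = 8664)
E = -1239/14858 ≈ -0.083389
L(n) = -206 + n² + 8664*n (L(n) = (n² + 8664*n) - 206 = -206 + n² + 8664*n)
E + L(-8) = -1239/14858 + (-206 + (-8)² + 8664*(-8)) = -1239/14858 + (-206 + 64 - 69312) = -1239/14858 - 69454 = -1031948771/14858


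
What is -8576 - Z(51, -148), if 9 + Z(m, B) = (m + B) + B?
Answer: -8322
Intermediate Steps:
Z(m, B) = -9 + m + 2*B (Z(m, B) = -9 + ((m + B) + B) = -9 + ((B + m) + B) = -9 + (m + 2*B) = -9 + m + 2*B)
-8576 - Z(51, -148) = -8576 - (-9 + 51 + 2*(-148)) = -8576 - (-9 + 51 - 296) = -8576 - 1*(-254) = -8576 + 254 = -8322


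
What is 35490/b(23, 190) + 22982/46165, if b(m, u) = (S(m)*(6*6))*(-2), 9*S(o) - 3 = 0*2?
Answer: -272974047/184660 ≈ -1478.3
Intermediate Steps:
S(o) = ⅓ (S(o) = ⅓ + (0*2)/9 = ⅓ + (⅑)*0 = ⅓ + 0 = ⅓)
b(m, u) = -24 (b(m, u) = ((6*6)/3)*(-2) = ((⅓)*36)*(-2) = 12*(-2) = -24)
35490/b(23, 190) + 22982/46165 = 35490/(-24) + 22982/46165 = 35490*(-1/24) + 22982*(1/46165) = -5915/4 + 22982/46165 = -272974047/184660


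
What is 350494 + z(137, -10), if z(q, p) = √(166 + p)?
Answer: 350494 + 2*√39 ≈ 3.5051e+5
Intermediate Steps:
350494 + z(137, -10) = 350494 + √(166 - 10) = 350494 + √156 = 350494 + 2*√39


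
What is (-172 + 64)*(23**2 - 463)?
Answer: -7128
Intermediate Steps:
(-172 + 64)*(23**2 - 463) = -108*(529 - 463) = -108*66 = -7128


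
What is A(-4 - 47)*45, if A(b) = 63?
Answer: 2835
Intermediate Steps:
A(-4 - 47)*45 = 63*45 = 2835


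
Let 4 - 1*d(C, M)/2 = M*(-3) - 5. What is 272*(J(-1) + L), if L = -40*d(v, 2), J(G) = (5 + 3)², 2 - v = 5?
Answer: -308992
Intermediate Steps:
v = -3 (v = 2 - 1*5 = 2 - 5 = -3)
J(G) = 64 (J(G) = 8² = 64)
d(C, M) = 18 + 6*M (d(C, M) = 8 - 2*(M*(-3) - 5) = 8 - 2*(-3*M - 5) = 8 - 2*(-5 - 3*M) = 8 + (10 + 6*M) = 18 + 6*M)
L = -1200 (L = -40*(18 + 6*2) = -40*(18 + 12) = -40*30 = -1200)
272*(J(-1) + L) = 272*(64 - 1200) = 272*(-1136) = -308992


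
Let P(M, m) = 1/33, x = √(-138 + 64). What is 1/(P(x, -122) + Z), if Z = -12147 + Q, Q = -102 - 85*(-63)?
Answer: -33/227501 ≈ -0.00014505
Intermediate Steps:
x = I*√74 (x = √(-74) = I*√74 ≈ 8.6023*I)
P(M, m) = 1/33
Q = 5253 (Q = -102 + 5355 = 5253)
Z = -6894 (Z = -12147 + 5253 = -6894)
1/(P(x, -122) + Z) = 1/(1/33 - 6894) = 1/(-227501/33) = -33/227501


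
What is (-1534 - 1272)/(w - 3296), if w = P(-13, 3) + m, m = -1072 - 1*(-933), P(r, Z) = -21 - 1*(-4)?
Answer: 1403/1726 ≈ 0.81286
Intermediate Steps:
P(r, Z) = -17 (P(r, Z) = -21 + 4 = -17)
m = -139 (m = -1072 + 933 = -139)
w = -156 (w = -17 - 139 = -156)
(-1534 - 1272)/(w - 3296) = (-1534 - 1272)/(-156 - 3296) = -2806/(-3452) = -2806*(-1/3452) = 1403/1726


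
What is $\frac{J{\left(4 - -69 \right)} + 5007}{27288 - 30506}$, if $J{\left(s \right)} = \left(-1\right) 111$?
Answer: $- \frac{2448}{1609} \approx -1.5214$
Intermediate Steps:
$J{\left(s \right)} = -111$
$\frac{J{\left(4 - -69 \right)} + 5007}{27288 - 30506} = \frac{-111 + 5007}{27288 - 30506} = \frac{4896}{-3218} = 4896 \left(- \frac{1}{3218}\right) = - \frac{2448}{1609}$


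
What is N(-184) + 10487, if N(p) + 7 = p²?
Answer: 44336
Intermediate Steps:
N(p) = -7 + p²
N(-184) + 10487 = (-7 + (-184)²) + 10487 = (-7 + 33856) + 10487 = 33849 + 10487 = 44336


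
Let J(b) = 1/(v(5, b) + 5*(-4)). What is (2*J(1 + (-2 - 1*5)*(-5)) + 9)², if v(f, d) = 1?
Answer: 28561/361 ≈ 79.116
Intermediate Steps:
J(b) = -1/19 (J(b) = 1/(1 + 5*(-4)) = 1/(1 - 20) = 1/(-19) = -1/19)
(2*J(1 + (-2 - 1*5)*(-5)) + 9)² = (2*(-1/19) + 9)² = (-2/19 + 9)² = (169/19)² = 28561/361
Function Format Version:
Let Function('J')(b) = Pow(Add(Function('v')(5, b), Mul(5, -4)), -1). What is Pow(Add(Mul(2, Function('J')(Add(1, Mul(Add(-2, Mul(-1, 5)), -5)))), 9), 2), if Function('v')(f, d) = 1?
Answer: Rational(28561, 361) ≈ 79.116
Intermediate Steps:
Function('J')(b) = Rational(-1, 19) (Function('J')(b) = Pow(Add(1, Mul(5, -4)), -1) = Pow(Add(1, -20), -1) = Pow(-19, -1) = Rational(-1, 19))
Pow(Add(Mul(2, Function('J')(Add(1, Mul(Add(-2, Mul(-1, 5)), -5)))), 9), 2) = Pow(Add(Mul(2, Rational(-1, 19)), 9), 2) = Pow(Add(Rational(-2, 19), 9), 2) = Pow(Rational(169, 19), 2) = Rational(28561, 361)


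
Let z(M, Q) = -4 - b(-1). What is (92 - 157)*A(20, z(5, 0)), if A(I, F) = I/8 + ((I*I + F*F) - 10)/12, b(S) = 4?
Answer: -7865/3 ≈ -2621.7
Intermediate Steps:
z(M, Q) = -8 (z(M, Q) = -4 - 1*4 = -4 - 4 = -8)
A(I, F) = -5/6 + I/8 + F**2/12 + I**2/12 (A(I, F) = I*(1/8) + ((I**2 + F**2) - 10)*(1/12) = I/8 + ((F**2 + I**2) - 10)*(1/12) = I/8 + (-10 + F**2 + I**2)*(1/12) = I/8 + (-5/6 + F**2/12 + I**2/12) = -5/6 + I/8 + F**2/12 + I**2/12)
(92 - 157)*A(20, z(5, 0)) = (92 - 157)*(-5/6 + (1/8)*20 + (1/12)*(-8)**2 + (1/12)*20**2) = -65*(-5/6 + 5/2 + (1/12)*64 + (1/12)*400) = -65*(-5/6 + 5/2 + 16/3 + 100/3) = -65*121/3 = -7865/3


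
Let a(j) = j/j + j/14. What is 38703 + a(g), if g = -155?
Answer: 541701/14 ≈ 38693.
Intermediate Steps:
a(j) = 1 + j/14 (a(j) = 1 + j*(1/14) = 1 + j/14)
38703 + a(g) = 38703 + (1 + (1/14)*(-155)) = 38703 + (1 - 155/14) = 38703 - 141/14 = 541701/14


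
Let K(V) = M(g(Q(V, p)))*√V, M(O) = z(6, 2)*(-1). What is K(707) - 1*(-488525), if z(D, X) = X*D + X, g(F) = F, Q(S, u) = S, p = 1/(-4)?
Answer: 488525 - 14*√707 ≈ 4.8815e+5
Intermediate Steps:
p = -¼ (p = 1*(-¼) = -¼ ≈ -0.25000)
z(D, X) = X + D*X (z(D, X) = D*X + X = X + D*X)
M(O) = -14 (M(O) = (2*(1 + 6))*(-1) = (2*7)*(-1) = 14*(-1) = -14)
K(V) = -14*√V
K(707) - 1*(-488525) = -14*√707 - 1*(-488525) = -14*√707 + 488525 = 488525 - 14*√707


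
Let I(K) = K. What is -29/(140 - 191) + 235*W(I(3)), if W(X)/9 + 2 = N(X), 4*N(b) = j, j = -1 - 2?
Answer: -1186399/204 ≈ -5815.7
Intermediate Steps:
j = -3
N(b) = -¾ (N(b) = (¼)*(-3) = -¾)
W(X) = -99/4 (W(X) = -18 + 9*(-¾) = -18 - 27/4 = -99/4)
-29/(140 - 191) + 235*W(I(3)) = -29/(140 - 191) + 235*(-99/4) = -29/(-51) - 23265/4 = -29*(-1/51) - 23265/4 = 29/51 - 23265/4 = -1186399/204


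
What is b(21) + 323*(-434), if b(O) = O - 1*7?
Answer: -140168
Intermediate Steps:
b(O) = -7 + O (b(O) = O - 7 = -7 + O)
b(21) + 323*(-434) = (-7 + 21) + 323*(-434) = 14 - 140182 = -140168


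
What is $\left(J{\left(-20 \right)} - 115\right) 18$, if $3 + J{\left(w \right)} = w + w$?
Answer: $-2844$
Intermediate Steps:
$J{\left(w \right)} = -3 + 2 w$ ($J{\left(w \right)} = -3 + \left(w + w\right) = -3 + 2 w$)
$\left(J{\left(-20 \right)} - 115\right) 18 = \left(\left(-3 + 2 \left(-20\right)\right) - 115\right) 18 = \left(\left(-3 - 40\right) - 115\right) 18 = \left(-43 - 115\right) 18 = \left(-158\right) 18 = -2844$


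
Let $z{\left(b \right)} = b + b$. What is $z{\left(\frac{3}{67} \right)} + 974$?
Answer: $\frac{65264}{67} \approx 974.09$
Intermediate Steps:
$z{\left(b \right)} = 2 b$
$z{\left(\frac{3}{67} \right)} + 974 = 2 \cdot \frac{3}{67} + 974 = \frac{6}{67} + 974 = \frac{65264}{67}$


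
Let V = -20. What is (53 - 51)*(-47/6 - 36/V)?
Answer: -181/15 ≈ -12.067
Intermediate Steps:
(53 - 51)*(-47/6 - 36/V) = (53 - 51)*(-47/6 - 36/(-20)) = 2*(-47*⅙ - 36*(-1/20)) = 2*(-47/6 + 9/5) = 2*(-181/30) = -181/15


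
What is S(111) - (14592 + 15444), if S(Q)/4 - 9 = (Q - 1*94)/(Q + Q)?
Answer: -3329966/111 ≈ -30000.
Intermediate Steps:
S(Q) = 36 + 2*(-94 + Q)/Q (S(Q) = 36 + 4*((Q - 1*94)/(Q + Q)) = 36 + 4*((Q - 94)/((2*Q))) = 36 + 4*((-94 + Q)*(1/(2*Q))) = 36 + 4*((-94 + Q)/(2*Q)) = 36 + 2*(-94 + Q)/Q)
S(111) - (14592 + 15444) = (38 - 188/111) - (14592 + 15444) = (38 - 188*1/111) - 1*30036 = (38 - 188/111) - 30036 = 4030/111 - 30036 = -3329966/111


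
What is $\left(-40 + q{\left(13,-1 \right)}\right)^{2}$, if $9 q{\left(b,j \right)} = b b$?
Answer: $\frac{36481}{81} \approx 450.38$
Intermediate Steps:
$q{\left(b,j \right)} = \frac{b^{2}}{9}$ ($q{\left(b,j \right)} = \frac{b b}{9} = \frac{b^{2}}{9}$)
$\left(-40 + q{\left(13,-1 \right)}\right)^{2} = \left(-40 + \frac{13^{2}}{9}\right)^{2} = \left(-40 + \frac{1}{9} \cdot 169\right)^{2} = \left(-40 + \frac{169}{9}\right)^{2} = \left(- \frac{191}{9}\right)^{2} = \frac{36481}{81}$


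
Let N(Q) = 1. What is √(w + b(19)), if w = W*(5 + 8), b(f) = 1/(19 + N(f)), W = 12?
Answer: √15605/10 ≈ 12.492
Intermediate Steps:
b(f) = 1/20 (b(f) = 1/(19 + 1) = 1/20)
w = 156 (w = 12*(5 + 8) = 12*13 = 156)
√(w + b(19)) = √(156 + 1/20) = √(3121/20) = √15605/10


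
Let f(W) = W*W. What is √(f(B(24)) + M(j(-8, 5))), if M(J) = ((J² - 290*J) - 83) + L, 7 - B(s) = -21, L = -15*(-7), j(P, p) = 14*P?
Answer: √45830 ≈ 214.08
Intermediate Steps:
L = 105
B(s) = 28 (B(s) = 7 - 1*(-21) = 7 + 21 = 28)
M(J) = 22 + J² - 290*J (M(J) = ((J² - 290*J) - 83) + 105 = (-83 + J² - 290*J) + 105 = 22 + J² - 290*J)
f(W) = W²
√(f(B(24)) + M(j(-8, 5))) = √(28² + (22 + (14*(-8))² - 4060*(-8))) = √(784 + (22 + (-112)² - 290*(-112))) = √(784 + (22 + 12544 + 32480)) = √(784 + 45046) = √45830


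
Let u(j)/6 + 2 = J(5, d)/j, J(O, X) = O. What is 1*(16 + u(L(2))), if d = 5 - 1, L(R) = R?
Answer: 19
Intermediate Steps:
d = 4
u(j) = -12 + 30/j (u(j) = -12 + 6*(5/j) = -12 + 30/j)
1*(16 + u(L(2))) = 1*(16 + (-12 + 30/2)) = 1*(16 + (-12 + 30*(½))) = 1*(16 + (-12 + 15)) = 1*(16 + 3) = 1*19 = 19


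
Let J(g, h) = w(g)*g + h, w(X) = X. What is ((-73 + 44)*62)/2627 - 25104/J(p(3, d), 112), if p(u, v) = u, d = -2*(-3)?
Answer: -66165766/317867 ≈ -208.16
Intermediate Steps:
d = 6
J(g, h) = h + g**2 (J(g, h) = g*g + h = g**2 + h = h + g**2)
((-73 + 44)*62)/2627 - 25104/J(p(3, d), 112) = ((-73 + 44)*62)/2627 - 25104/(112 + 3**2) = -29*62*(1/2627) - 25104/(112 + 9) = -1798*1/2627 - 25104/121 = -1798/2627 - 25104*1/121 = -1798/2627 - 25104/121 = -66165766/317867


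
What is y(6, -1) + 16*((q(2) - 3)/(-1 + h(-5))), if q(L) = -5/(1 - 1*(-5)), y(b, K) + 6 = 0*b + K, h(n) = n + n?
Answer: -47/33 ≈ -1.4242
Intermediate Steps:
h(n) = 2*n
y(b, K) = -6 + K (y(b, K) = -6 + (0*b + K) = -6 + (0 + K) = -6 + K)
q(L) = -⅚ (q(L) = -5/(1 + 5) = -5/6 = -5*⅙ = -⅚)
y(6, -1) + 16*((q(2) - 3)/(-1 + h(-5))) = (-6 - 1) + 16*((-⅚ - 3)/(-1 + 2*(-5))) = -7 + 16*(-23/(6*(-1 - 10))) = -7 + 16*(-23/6/(-11)) = -7 + 16*(-23/6*(-1/11)) = -7 + 16*(23/66) = -7 + 184/33 = -47/33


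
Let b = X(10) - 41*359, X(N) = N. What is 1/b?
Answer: -1/14709 ≈ -6.7986e-5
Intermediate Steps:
b = -14709 (b = 10 - 41*359 = 10 - 14719 = -14709)
1/b = 1/(-14709) = -1/14709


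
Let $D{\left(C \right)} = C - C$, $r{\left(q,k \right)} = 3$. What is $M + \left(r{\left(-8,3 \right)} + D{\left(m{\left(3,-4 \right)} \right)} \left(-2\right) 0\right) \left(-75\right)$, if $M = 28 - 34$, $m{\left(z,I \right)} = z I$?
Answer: $-231$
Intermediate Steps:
$m{\left(z,I \right)} = I z$
$M = -6$
$D{\left(C \right)} = 0$
$M + \left(r{\left(-8,3 \right)} + D{\left(m{\left(3,-4 \right)} \right)} \left(-2\right) 0\right) \left(-75\right) = -6 + \left(3 + 0 \left(-2\right) 0\right) \left(-75\right) = -6 + \left(3 + 0 \cdot 0\right) \left(-75\right) = -6 + \left(3 + 0\right) \left(-75\right) = -6 + 3 \left(-75\right) = -6 - 225 = -231$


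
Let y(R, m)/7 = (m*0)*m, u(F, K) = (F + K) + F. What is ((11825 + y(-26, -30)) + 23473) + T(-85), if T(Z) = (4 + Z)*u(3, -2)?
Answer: 34974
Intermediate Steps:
u(F, K) = K + 2*F
y(R, m) = 0 (y(R, m) = 7*((m*0)*m) = 7*(0*m) = 7*0 = 0)
T(Z) = 16 + 4*Z (T(Z) = (4 + Z)*(-2 + 2*3) = (4 + Z)*(-2 + 6) = (4 + Z)*4 = 16 + 4*Z)
((11825 + y(-26, -30)) + 23473) + T(-85) = ((11825 + 0) + 23473) + (16 + 4*(-85)) = (11825 + 23473) + (16 - 340) = 35298 - 324 = 34974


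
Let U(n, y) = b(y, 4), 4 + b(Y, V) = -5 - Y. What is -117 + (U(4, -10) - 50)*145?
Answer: -7222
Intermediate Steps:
b(Y, V) = -9 - Y (b(Y, V) = -4 + (-5 - Y) = -9 - Y)
U(n, y) = -9 - y
-117 + (U(4, -10) - 50)*145 = -117 + ((-9 - 1*(-10)) - 50)*145 = -117 + ((-9 + 10) - 50)*145 = -117 + (1 - 50)*145 = -117 - 49*145 = -117 - 7105 = -7222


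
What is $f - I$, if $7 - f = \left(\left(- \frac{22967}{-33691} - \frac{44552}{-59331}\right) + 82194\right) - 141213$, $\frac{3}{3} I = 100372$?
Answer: $- \frac{11807177112425}{285560103} \approx -41347.0$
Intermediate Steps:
$I = 100372$
$f = \frac{16855061545891}{285560103}$ ($f = 7 - \left(\left(\left(- \frac{22967}{-33691} - \frac{44552}{-59331}\right) + 82194\right) - 141213\right) = 7 - \left(\left(\left(\left(-22967\right) \left(- \frac{1}{33691}\right) - - \frac{44552}{59331}\right) + 82194\right) - 141213\right) = 7 - \left(\left(\left(\frac{3281}{4813} + \frac{44552}{59331}\right) + 82194\right) - 141213\right) = 7 - \left(\left(\frac{409093787}{285560103} + 82194\right) - 141213\right) = 7 - \left(\frac{23471736199769}{285560103} - 141213\right) = 7 - - \frac{16853062625170}{285560103} = 7 + \frac{16853062625170}{285560103} = \frac{16855061545891}{285560103} \approx 59025.0$)
$f - I = \frac{16855061545891}{285560103} - 100372 = - \frac{11807177112425}{285560103}$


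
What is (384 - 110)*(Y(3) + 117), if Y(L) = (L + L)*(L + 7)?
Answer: 48498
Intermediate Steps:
Y(L) = 2*L*(7 + L) (Y(L) = (2*L)*(7 + L) = 2*L*(7 + L))
(384 - 110)*(Y(3) + 117) = (384 - 110)*(2*3*(7 + 3) + 117) = 274*(2*3*10 + 117) = 274*(60 + 117) = 274*177 = 48498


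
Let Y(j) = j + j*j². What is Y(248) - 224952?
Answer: 15028288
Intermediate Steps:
Y(j) = j + j³
Y(248) - 224952 = (248 + 248³) - 224952 = (248 + 15252992) - 224952 = 15253240 - 224952 = 15028288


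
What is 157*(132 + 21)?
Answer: 24021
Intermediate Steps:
157*(132 + 21) = 157*153 = 24021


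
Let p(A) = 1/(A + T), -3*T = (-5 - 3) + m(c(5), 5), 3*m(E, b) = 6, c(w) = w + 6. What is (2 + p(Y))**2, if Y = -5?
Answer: 25/9 ≈ 2.7778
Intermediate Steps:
c(w) = 6 + w
m(E, b) = 2 (m(E, b) = (1/3)*6 = 2)
T = 2 (T = -((-5 - 3) + 2)/3 = -(-8 + 2)/3 = -1/3*(-6) = 2)
p(A) = 1/(2 + A) (p(A) = 1/(A + 2) = 1/(2 + A))
(2 + p(Y))**2 = (2 + 1/(2 - 5))**2 = (2 + 1/(-3))**2 = (2 - 1/3)**2 = (5/3)**2 = 25/9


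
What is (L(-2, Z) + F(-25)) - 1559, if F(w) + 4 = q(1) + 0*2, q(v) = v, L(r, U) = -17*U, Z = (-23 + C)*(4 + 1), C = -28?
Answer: 2773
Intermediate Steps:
Z = -255 (Z = (-23 - 28)*(4 + 1) = -51*5 = -255)
F(w) = -3 (F(w) = -4 + (1 + 0*2) = -4 + (1 + 0) = -4 + 1 = -3)
(L(-2, Z) + F(-25)) - 1559 = (-17*(-255) - 3) - 1559 = (4335 - 3) - 1559 = 4332 - 1559 = 2773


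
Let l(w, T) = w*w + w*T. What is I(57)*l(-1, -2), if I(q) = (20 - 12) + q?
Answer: 195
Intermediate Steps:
I(q) = 8 + q
l(w, T) = w**2 + T*w
I(57)*l(-1, -2) = (8 + 57)*(-(-2 - 1)) = 65*(-1*(-3)) = 65*3 = 195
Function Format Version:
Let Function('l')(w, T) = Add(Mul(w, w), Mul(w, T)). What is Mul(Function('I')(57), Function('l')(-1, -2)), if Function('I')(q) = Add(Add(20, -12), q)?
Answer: 195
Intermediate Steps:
Function('I')(q) = Add(8, q)
Function('l')(w, T) = Add(Pow(w, 2), Mul(T, w))
Mul(Function('I')(57), Function('l')(-1, -2)) = Mul(Add(8, 57), Mul(-1, Add(-2, -1))) = Mul(65, Mul(-1, -3)) = Mul(65, 3) = 195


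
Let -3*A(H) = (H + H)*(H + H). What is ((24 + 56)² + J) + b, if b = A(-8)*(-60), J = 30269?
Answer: 41789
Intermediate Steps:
A(H) = -4*H²/3 (A(H) = -(H + H)*(H + H)/3 = -2*H*2*H/3 = -4*H²/3)
b = 5120 (b = -4/3*(-8)²*(-60) = -4/3*64*(-60) = -256/3*(-60) = 5120)
((24 + 56)² + J) + b = ((24 + 56)² + 30269) + 5120 = (80² + 30269) + 5120 = (6400 + 30269) + 5120 = 36669 + 5120 = 41789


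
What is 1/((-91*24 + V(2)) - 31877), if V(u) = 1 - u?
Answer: -1/34062 ≈ -2.9358e-5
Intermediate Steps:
1/((-91*24 + V(2)) - 31877) = 1/((-91*24 + (1 - 1*2)) - 31877) = 1/((-2184 + (1 - 2)) - 31877) = 1/((-2184 - 1) - 31877) = 1/(-2185 - 31877) = 1/(-34062) = -1/34062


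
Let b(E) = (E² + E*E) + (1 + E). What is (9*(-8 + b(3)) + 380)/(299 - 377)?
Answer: -253/39 ≈ -6.4872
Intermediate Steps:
b(E) = 1 + E + 2*E² (b(E) = (E² + E²) + (1 + E) = 2*E² + (1 + E) = 1 + E + 2*E²)
(9*(-8 + b(3)) + 380)/(299 - 377) = (9*(-8 + (1 + 3 + 2*3²)) + 380)/(299 - 377) = (9*(-8 + (1 + 3 + 2*9)) + 380)/(-78) = (9*(-8 + (1 + 3 + 18)) + 380)*(-1/78) = (9*(-8 + 22) + 380)*(-1/78) = (9*14 + 380)*(-1/78) = (126 + 380)*(-1/78) = 506*(-1/78) = -253/39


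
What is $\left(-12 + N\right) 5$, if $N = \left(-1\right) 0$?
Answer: $-60$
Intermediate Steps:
$N = 0$
$\left(-12 + N\right) 5 = \left(-12 + 0\right) 5 = \left(-12\right) 5 = -60$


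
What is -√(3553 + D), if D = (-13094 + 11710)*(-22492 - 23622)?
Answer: -√63825329 ≈ -7989.1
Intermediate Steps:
D = 63821776 (D = -1384*(-46114) = 63821776)
-√(3553 + D) = -√(3553 + 63821776) = -√63825329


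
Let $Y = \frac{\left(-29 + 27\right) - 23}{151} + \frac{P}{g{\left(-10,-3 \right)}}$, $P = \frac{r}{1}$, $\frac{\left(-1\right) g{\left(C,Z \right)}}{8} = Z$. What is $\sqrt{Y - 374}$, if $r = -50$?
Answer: $\frac{i \sqrt{308838639}}{906} \approx 19.397 i$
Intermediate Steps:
$g{\left(C,Z \right)} = - 8 Z$
$P = -50$ ($P = - \frac{50}{1} = \left(-50\right) 1 = -50$)
$Y = - \frac{4075}{1812}$ ($Y = \frac{\left(-29 + 27\right) - 23}{151} - \frac{50}{\left(-8\right) \left(-3\right)} = \left(-2 - 23\right) \frac{1}{151} - \frac{50}{24} = \left(-25\right) \frac{1}{151} - \frac{25}{12} = - \frac{25}{151} - \frac{25}{12} = - \frac{4075}{1812} \approx -2.2489$)
$\sqrt{Y - 374} = \sqrt{- \frac{4075}{1812} - 374} = \sqrt{- \frac{681763}{1812}} = \frac{i \sqrt{308838639}}{906}$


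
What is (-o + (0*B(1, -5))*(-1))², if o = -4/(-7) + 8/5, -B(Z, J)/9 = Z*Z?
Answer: 5776/1225 ≈ 4.7151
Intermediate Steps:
B(Z, J) = -9*Z² (B(Z, J) = -9*Z*Z = -9*Z²)
o = 76/35 (o = -4*(-⅐) + 8*(⅕) = 4/7 + 8/5 = 76/35 ≈ 2.1714)
(-o + (0*B(1, -5))*(-1))² = (-1*76/35 + (0*(-9*1²))*(-1))² = (-76/35 + (0*(-9*1))*(-1))² = (-76/35 + (0*(-9))*(-1))² = (-76/35 + 0*(-1))² = (-76/35 + 0)² = (-76/35)² = 5776/1225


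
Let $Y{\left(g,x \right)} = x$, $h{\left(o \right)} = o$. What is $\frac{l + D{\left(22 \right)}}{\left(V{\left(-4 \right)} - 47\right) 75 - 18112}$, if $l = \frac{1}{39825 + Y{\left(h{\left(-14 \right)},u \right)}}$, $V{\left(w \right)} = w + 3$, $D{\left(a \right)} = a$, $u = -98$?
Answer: $- \frac{873995}{862552624} \approx -0.0010133$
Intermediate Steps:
$V{\left(w \right)} = 3 + w$
$l = \frac{1}{39727}$ ($l = \frac{1}{39825 - 98} = \frac{1}{39727} \approx 2.5172 \cdot 10^{-5}$)
$\frac{l + D{\left(22 \right)}}{\left(V{\left(-4 \right)} - 47\right) 75 - 18112} = \frac{\frac{1}{39727} + 22}{\left(\left(3 - 4\right) - 47\right) 75 - 18112} = \frac{873995}{39727 \left(\left(-1 - 47\right) 75 - 18112\right)} = \frac{873995}{39727 \left(\left(-48\right) 75 - 18112\right)} = \frac{873995}{39727 \left(-3600 - 18112\right)} = \frac{873995}{39727 \left(-21712\right)} = \frac{873995}{39727} \left(- \frac{1}{21712}\right) = - \frac{873995}{862552624}$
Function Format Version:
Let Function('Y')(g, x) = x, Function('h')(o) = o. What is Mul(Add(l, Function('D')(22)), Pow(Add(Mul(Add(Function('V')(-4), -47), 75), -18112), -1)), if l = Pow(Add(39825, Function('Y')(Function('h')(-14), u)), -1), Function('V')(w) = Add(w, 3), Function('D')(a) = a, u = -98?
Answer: Rational(-873995, 862552624) ≈ -0.0010133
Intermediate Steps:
Function('V')(w) = Add(3, w)
l = Rational(1, 39727) (l = Pow(Add(39825, -98), -1) = Pow(39727, -1) = Rational(1, 39727) ≈ 2.5172e-5)
Mul(Add(l, Function('D')(22)), Pow(Add(Mul(Add(Function('V')(-4), -47), 75), -18112), -1)) = Mul(Add(Rational(1, 39727), 22), Pow(Add(Mul(Add(Add(3, -4), -47), 75), -18112), -1)) = Mul(Rational(873995, 39727), Pow(Add(Mul(Add(-1, -47), 75), -18112), -1)) = Mul(Rational(873995, 39727), Pow(Add(Mul(-48, 75), -18112), -1)) = Mul(Rational(873995, 39727), Pow(Add(-3600, -18112), -1)) = Mul(Rational(873995, 39727), Pow(-21712, -1)) = Mul(Rational(873995, 39727), Rational(-1, 21712)) = Rational(-873995, 862552624)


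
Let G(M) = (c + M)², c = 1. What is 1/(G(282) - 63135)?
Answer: 1/16954 ≈ 5.8983e-5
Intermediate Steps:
G(M) = (1 + M)²
1/(G(282) - 63135) = 1/((1 + 282)² - 63135) = 1/(283² - 63135) = 1/(80089 - 63135) = 1/16954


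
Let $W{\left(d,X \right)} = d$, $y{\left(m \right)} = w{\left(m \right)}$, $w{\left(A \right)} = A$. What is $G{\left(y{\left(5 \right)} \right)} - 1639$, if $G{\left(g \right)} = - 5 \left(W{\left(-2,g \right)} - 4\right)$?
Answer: $-1609$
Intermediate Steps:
$y{\left(m \right)} = m$
$G{\left(g \right)} = 30$ ($G{\left(g \right)} = - 5 \left(-2 - 4\right) = \left(-5\right) \left(-6\right) = 30$)
$G{\left(y{\left(5 \right)} \right)} - 1639 = 30 - 1639 = -1609$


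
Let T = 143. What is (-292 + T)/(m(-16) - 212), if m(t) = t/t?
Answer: 149/211 ≈ 0.70616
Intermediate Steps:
m(t) = 1
(-292 + T)/(m(-16) - 212) = (-292 + 143)/(1 - 212) = -149/(-211) = -149*(-1/211) = 149/211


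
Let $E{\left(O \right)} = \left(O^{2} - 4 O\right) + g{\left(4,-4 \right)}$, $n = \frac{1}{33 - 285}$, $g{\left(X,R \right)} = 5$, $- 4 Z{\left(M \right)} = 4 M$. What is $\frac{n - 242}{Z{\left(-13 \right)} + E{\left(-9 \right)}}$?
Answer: $- \frac{12197}{6804} \approx -1.7926$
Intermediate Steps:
$Z{\left(M \right)} = - M$ ($Z{\left(M \right)} = - \frac{4 M}{4} = - M$)
$n = - \frac{1}{252}$ ($n = \frac{1}{-252} = - \frac{1}{252} \approx -0.0039683$)
$E{\left(O \right)} = 5 + O^{2} - 4 O$ ($E{\left(O \right)} = \left(O^{2} - 4 O\right) + 5 = 5 + O^{2} - 4 O$)
$\frac{n - 242}{Z{\left(-13 \right)} + E{\left(-9 \right)}} = \frac{- \frac{1}{252} - 242}{\left(-1\right) \left(-13\right) + \left(5 + \left(-9\right)^{2} - -36\right)} = - \frac{60985}{252 \left(13 + \left(5 + 81 + 36\right)\right)} = - \frac{60985}{252 \left(13 + 122\right)} = - \frac{60985}{252 \cdot 135} = \left(- \frac{60985}{252}\right) \frac{1}{135} = - \frac{12197}{6804}$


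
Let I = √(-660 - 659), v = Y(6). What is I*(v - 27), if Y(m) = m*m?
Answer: 9*I*√1319 ≈ 326.86*I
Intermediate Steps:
Y(m) = m²
v = 36 (v = 6² = 36)
I = I*√1319 (I = √(-1319) = I*√1319 ≈ 36.318*I)
I*(v - 27) = (I*√1319)*(36 - 27) = (I*√1319)*9 = 9*I*√1319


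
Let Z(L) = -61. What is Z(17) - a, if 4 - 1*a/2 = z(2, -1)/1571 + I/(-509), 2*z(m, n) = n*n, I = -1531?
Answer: -50364180/799639 ≈ -62.984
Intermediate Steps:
z(m, n) = n**2/2 (z(m, n) = (n*n)/2 = n**2/2)
a = 1586201/799639 (a = 8 - 2*(((1/2)*(-1)**2)/1571 - 1531/(-509)) = 8 - 2*(((1/2)*1)*(1/1571) - 1531*(-1/509)) = 8 - 2*((1/2)*(1/1571) + 1531/509) = 8 - 2*(1/3142 + 1531/509) = 8 - 2*4810911/1599278 = 8 - 4810911/799639 = 1586201/799639 ≈ 1.9836)
Z(17) - a = -61 - 1*1586201/799639 = -61 - 1586201/799639 = -50364180/799639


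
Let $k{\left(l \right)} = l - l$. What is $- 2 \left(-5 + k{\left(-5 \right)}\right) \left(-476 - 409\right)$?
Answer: $-8850$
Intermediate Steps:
$k{\left(l \right)} = 0$
$- 2 \left(-5 + k{\left(-5 \right)}\right) \left(-476 - 409\right) = - 2 \left(-5 + 0\right) \left(-476 - 409\right) = \left(-2\right) \left(-5\right) \left(-885\right) = 10 \left(-885\right) = -8850$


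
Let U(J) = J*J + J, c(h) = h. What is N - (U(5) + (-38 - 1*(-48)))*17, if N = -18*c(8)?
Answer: -824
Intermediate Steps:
U(J) = J + J**2 (U(J) = J**2 + J = J + J**2)
N = -144 (N = -18*8 = -144)
N - (U(5) + (-38 - 1*(-48)))*17 = -144 - (5*(1 + 5) + (-38 - 1*(-48)))*17 = -144 - (5*6 + (-38 + 48))*17 = -144 - (30 + 10)*17 = -144 - 40*17 = -144 - 1*680 = -144 - 680 = -824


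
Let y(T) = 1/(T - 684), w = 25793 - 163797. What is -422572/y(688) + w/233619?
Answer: -394883530276/233619 ≈ -1.6903e+6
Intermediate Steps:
w = -138004
y(T) = 1/(-684 + T)
-422572/y(688) + w/233619 = -422572/(1/(-684 + 688)) - 138004/233619 = -422572/(1/4) - 138004*1/233619 = -422572/1/4 - 138004/233619 = -422572*4 - 138004/233619 = -1690288 - 138004/233619 = -394883530276/233619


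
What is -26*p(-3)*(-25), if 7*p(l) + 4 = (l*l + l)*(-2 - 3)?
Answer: -22100/7 ≈ -3157.1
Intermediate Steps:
p(l) = -4/7 - 5*l/7 - 5*l**2/7 (p(l) = -4/7 + ((l*l + l)*(-2 - 3))/7 = -4/7 + ((l**2 + l)*(-5))/7 = -4/7 + ((l + l**2)*(-5))/7 = -4/7 + (-5*l - 5*l**2)/7 = -4/7 + (-5*l/7 - 5*l**2/7) = -4/7 - 5*l/7 - 5*l**2/7)
-26*p(-3)*(-25) = -26*(-4/7 - 5/7*(-3) - 5/7*(-3)**2)*(-25) = -26*(-4/7 + 15/7 - 5/7*9)*(-25) = -26*(-4/7 + 15/7 - 45/7)*(-25) = -26*(-34/7)*(-25) = (884/7)*(-25) = -22100/7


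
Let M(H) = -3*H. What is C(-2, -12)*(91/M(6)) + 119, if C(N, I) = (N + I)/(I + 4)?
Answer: 7931/72 ≈ 110.15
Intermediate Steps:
C(N, I) = (I + N)/(4 + I)
C(-2, -12)*(91/M(6)) + 119 = ((-12 - 2)/(4 - 12))*(91/((-3*6))) + 119 = (-14/(-8))*(91/(-18)) + 119 = (-⅛*(-14))*(91*(-1/18)) + 119 = (7/4)*(-91/18) + 119 = -637/72 + 119 = 7931/72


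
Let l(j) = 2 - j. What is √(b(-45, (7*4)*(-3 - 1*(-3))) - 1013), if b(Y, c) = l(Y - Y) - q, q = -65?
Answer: I*√946 ≈ 30.757*I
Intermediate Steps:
b(Y, c) = 67 (b(Y, c) = (2 - (Y - Y)) - 1*(-65) = (2 - 1*0) + 65 = (2 + 0) + 65 = 2 + 65 = 67)
√(b(-45, (7*4)*(-3 - 1*(-3))) - 1013) = √(67 - 1013) = √(-946) = I*√946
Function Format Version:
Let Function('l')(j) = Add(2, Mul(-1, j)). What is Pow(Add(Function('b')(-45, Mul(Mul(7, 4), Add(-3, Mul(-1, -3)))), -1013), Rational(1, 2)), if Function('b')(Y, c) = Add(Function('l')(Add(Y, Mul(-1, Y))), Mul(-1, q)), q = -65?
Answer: Mul(I, Pow(946, Rational(1, 2))) ≈ Mul(30.757, I)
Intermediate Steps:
Function('b')(Y, c) = 67 (Function('b')(Y, c) = Add(Add(2, Mul(-1, Add(Y, Mul(-1, Y)))), Mul(-1, -65)) = Add(Add(2, Mul(-1, 0)), 65) = Add(Add(2, 0), 65) = Add(2, 65) = 67)
Pow(Add(Function('b')(-45, Mul(Mul(7, 4), Add(-3, Mul(-1, -3)))), -1013), Rational(1, 2)) = Pow(Add(67, -1013), Rational(1, 2)) = Pow(-946, Rational(1, 2)) = Mul(I, Pow(946, Rational(1, 2)))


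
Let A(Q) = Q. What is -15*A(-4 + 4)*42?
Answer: 0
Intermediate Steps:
-15*A(-4 + 4)*42 = -15*(-4 + 4)*42 = -15*0*42 = 0*42 = 0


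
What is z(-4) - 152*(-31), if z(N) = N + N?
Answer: 4704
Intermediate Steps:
z(N) = 2*N
z(-4) - 152*(-31) = 2*(-4) - 152*(-31) = -8 + 4712 = 4704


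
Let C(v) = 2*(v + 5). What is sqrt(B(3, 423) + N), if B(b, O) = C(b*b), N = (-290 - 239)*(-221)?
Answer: 3*sqrt(12993) ≈ 341.96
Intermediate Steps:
C(v) = 10 + 2*v (C(v) = 2*(5 + v) = 10 + 2*v)
N = 116909 (N = -529*(-221) = 116909)
B(b, O) = 10 + 2*b**2 (B(b, O) = 10 + 2*(b*b) = 10 + 2*b**2)
sqrt(B(3, 423) + N) = sqrt((10 + 2*3**2) + 116909) = sqrt((10 + 2*9) + 116909) = sqrt((10 + 18) + 116909) = sqrt(28 + 116909) = sqrt(116937) = 3*sqrt(12993)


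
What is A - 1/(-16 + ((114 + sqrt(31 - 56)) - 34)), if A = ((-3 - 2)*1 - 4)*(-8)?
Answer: 296648/4121 + 5*I/4121 ≈ 71.984 + 0.0012133*I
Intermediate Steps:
A = 72 (A = (-5*1 - 4)*(-8) = (-5 - 4)*(-8) = -9*(-8) = 72)
A - 1/(-16 + ((114 + sqrt(31 - 56)) - 34)) = 72 - 1/(-16 + ((114 + sqrt(31 - 56)) - 34)) = 72 - 1/(-16 + ((114 + sqrt(-25)) - 34)) = 72 - 1/(-16 + ((114 + 5*I) - 34)) = 72 - 1/(-16 + (80 + 5*I)) = 72 - 1/(64 + 5*I) = 72 - (64 - 5*I)/4121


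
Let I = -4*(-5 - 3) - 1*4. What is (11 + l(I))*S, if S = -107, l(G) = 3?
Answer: -1498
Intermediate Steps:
I = 28 (I = -4*(-8) - 4 = 32 - 4 = 28)
(11 + l(I))*S = (11 + 3)*(-107) = 14*(-107) = -1498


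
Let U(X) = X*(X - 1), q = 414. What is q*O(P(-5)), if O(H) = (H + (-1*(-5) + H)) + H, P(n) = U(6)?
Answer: 39330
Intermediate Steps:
U(X) = X*(-1 + X)
P(n) = 30 (P(n) = 6*(-1 + 6) = 6*5 = 30)
O(H) = 5 + 3*H (O(H) = (H + (5 + H)) + H = (5 + 2*H) + H = 5 + 3*H)
q*O(P(-5)) = 414*(5 + 3*30) = 414*(5 + 90) = 414*95 = 39330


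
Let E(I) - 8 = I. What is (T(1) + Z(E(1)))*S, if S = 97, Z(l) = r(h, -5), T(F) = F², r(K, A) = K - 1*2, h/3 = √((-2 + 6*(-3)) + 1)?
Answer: -97 + 291*I*√19 ≈ -97.0 + 1268.4*I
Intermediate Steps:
h = 3*I*√19 (h = 3*√((-2 + 6*(-3)) + 1) = 3*√((-2 - 18) + 1) = 3*√(-20 + 1) = 3*√(-19) = 3*(I*√19) = 3*I*√19 ≈ 13.077*I)
r(K, A) = -2 + K (r(K, A) = K - 2 = -2 + K)
E(I) = 8 + I
Z(l) = -2 + 3*I*√19
(T(1) + Z(E(1)))*S = (1² + (-2 + 3*I*√19))*97 = (1 + (-2 + 3*I*√19))*97 = (-1 + 3*I*√19)*97 = -97 + 291*I*√19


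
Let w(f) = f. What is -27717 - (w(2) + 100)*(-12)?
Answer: -26493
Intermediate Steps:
-27717 - (w(2) + 100)*(-12) = -27717 - (2 + 100)*(-12) = -27717 - 102*(-12) = -27717 - 1*(-1224) = -27717 + 1224 = -26493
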